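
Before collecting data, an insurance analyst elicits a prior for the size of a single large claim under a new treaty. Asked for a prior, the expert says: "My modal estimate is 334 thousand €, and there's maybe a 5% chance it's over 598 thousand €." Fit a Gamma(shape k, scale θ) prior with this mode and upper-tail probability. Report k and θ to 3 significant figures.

k ≈ 9.22, θ ≈ 40.6

Gamma(k,θ) with k>1 has mode (k−1)θ, so θ = 334/(k−1).
Need P(X < 598) = 0.95 with θ tied to k this way. Start at k = 2, θ = 334: P(X<598) ≈ 0.534.
Too low — raise k to concentrate. Iterating converges to k ≈ 9.22.
Then θ = 334/(9.22−1) ≈ 40.6.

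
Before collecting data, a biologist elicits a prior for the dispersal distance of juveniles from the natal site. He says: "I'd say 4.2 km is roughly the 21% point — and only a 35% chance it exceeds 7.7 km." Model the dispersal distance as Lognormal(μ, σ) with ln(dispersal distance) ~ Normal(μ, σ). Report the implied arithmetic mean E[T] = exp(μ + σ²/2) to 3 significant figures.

If T ~ Lognormal(μ,σ) then ln T ~ Normal(μ,σ), so the p-quantile of ln T is μ + z_p·σ.
ln(4.2) = 1.435 and ln(7.7) = 2.041; z_{0.21} = -0.8064, z_{0.65} = 0.3853.
σ = (2.041 − 1.435)/(0.3853 − (-0.8064)) = 0.509.
μ = 1.435 − (-0.8064)·0.509 = 1.845.
E[T] = exp(μ + σ²/2) = exp(1.845 + 0.1293) = 7.2 km.

E[T] ≈ 7.2 km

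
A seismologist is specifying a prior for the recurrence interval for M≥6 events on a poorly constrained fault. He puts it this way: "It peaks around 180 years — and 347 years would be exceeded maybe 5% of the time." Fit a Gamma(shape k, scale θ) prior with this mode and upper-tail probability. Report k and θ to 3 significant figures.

k ≈ 7.45, θ ≈ 27.9

Gamma(k,θ) with k>1 has mode (k−1)θ, so θ = 180/(k−1).
Need P(X < 347) = 0.95 with θ tied to k this way. Start at k = 2, θ = 180: P(X<347) ≈ 0.574.
Too low — raise k to concentrate. Iterating converges to k ≈ 7.45.
Then θ = 180/(7.45−1) ≈ 27.9.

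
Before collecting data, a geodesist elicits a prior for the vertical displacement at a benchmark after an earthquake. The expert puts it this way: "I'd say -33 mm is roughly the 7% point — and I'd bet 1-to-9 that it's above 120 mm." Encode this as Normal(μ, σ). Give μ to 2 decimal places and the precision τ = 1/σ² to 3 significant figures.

μ = 48.89, τ = 0.000325

For Normal(μ,σ), the p-quantile is μ + z_p·σ. Here z_{0.07} = -1.476, z_{0.9} = 1.282.
So -33 = μ − 1.476σ and 120 = μ + 1.282σ.
Subtracting: σ = (120 − -33)/(1.282 − (-1.476)) = 55.49.
Then μ = -33 − (-1.476)·55.49 = 48.89.
Precision τ = 1/σ² = 1/55.49² = 0.000325.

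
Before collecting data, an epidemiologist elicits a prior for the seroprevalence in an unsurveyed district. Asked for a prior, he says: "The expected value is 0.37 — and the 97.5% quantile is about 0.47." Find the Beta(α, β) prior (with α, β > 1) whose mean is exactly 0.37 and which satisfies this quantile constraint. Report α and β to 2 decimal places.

α ≈ 34.41, β ≈ 58.59

With mean 0.37 fixed, write α = 0.37s, β = 0.63s where s = α+β.
Need P(θ < 0.47) = 0.975 under Beta(0.37s, 0.63s). Normal approximation: (q−m)/√(m(1−m)/s) ≈ z_{0.975} = 1.96, so s ≈ 0.37·0.63·(1.96)²/(0.47−0.37)² = 89.5.
At s = 89.5: P(θ<0.47) ≈ 0.973. Adjusting to match 0.975 gives s ≈ 93.00.
So α = 0.37·93.00 ≈ 34.41, β = 0.63·93.00 ≈ 58.59.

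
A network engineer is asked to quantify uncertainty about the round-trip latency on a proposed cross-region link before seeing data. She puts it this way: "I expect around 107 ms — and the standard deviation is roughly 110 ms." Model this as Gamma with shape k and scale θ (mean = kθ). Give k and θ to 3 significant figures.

k ≈ 0.946, θ ≈ 113

For Gamma(k, scale θ): mean = kθ, variance = kθ², so CV = 1/√k.
CV = SD/mean = 110/107 = 1.028, hence k = 1/CV² = 0.946.
Then θ = mean/k = 107/0.946 = 113.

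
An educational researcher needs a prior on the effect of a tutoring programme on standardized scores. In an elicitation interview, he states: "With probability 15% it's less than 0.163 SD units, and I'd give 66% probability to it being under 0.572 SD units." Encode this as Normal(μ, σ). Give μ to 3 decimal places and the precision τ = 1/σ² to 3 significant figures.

μ = 0.456, τ = 12.5

For Normal(μ,σ), the p-quantile is μ + z_p·σ. Here z_{0.15} = -1.036, z_{0.66} = 0.4125.
So 0.163 = μ − 1.036σ and 0.572 = μ + 0.4125σ.
Subtracting: σ = (0.572 − 0.163)/(0.4125 − (-1.036)) = 0.282.
Then μ = 0.163 − (-1.036)·0.282 = 0.456.
Precision τ = 1/σ² = 1/0.2823² = 12.5.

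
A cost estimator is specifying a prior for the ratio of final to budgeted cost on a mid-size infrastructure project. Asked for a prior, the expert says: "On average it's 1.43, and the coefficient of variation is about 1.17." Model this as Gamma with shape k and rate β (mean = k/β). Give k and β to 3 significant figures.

k ≈ 0.731, β ≈ 0.511

For Gamma(k, rate β): mean = k/β, variance = k/β², so CV = 1/√k.
CV = 1.17, hence k = 1/CV² = 0.731.
Then β = k/mean = 0.731/1.43 = 0.511.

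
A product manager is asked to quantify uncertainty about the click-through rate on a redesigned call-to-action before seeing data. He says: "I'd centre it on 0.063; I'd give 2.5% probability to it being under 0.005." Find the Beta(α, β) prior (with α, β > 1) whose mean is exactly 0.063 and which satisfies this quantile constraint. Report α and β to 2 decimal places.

α ≈ 1.53, β ≈ 22.83

With mean 0.063 fixed, write α = 0.063s, β = 0.937s where s = α+β.
Need P(θ < 0.005) = 0.025 under Beta(0.063s, 0.937s). Normal approximation: (q−m)/√(m(1−m)/s) ≈ z_{0.025} = -1.96, so s ≈ 0.063·0.937·(-1.96)²/(0.005−0.063)² = 67.4.
At s = 67.4: P(θ<0.005) ≈ 0.000. Adjusting to match 0.025 gives s ≈ 24.36.
So α = 0.063·24.36 ≈ 1.53, β = 0.937·24.36 ≈ 22.83.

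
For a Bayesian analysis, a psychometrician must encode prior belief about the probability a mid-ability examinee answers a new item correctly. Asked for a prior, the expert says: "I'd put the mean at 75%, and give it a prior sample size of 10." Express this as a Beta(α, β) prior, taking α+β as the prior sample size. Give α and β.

α = 7.5, β = 2.5

Under the effective-sample-size interpretation, Beta(α, β) has prior mean α/(α+β) and prior sample size α+β.
So α+β = 10 and α/(α+β) = 0.75, giving α = 0.75·10 = 7.5 and β = 10 − 7.5 = 2.5.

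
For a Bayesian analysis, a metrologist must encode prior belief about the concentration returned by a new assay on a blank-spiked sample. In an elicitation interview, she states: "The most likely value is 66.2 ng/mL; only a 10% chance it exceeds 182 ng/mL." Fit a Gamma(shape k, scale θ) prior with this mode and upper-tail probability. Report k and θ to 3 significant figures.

k ≈ 2.87, θ ≈ 35.4

Gamma(k,θ) with k>1 has mode (k−1)θ, so θ = 66.2/(k−1).
Need P(X < 182) = 0.9 with θ tied to k this way. Start at k = 2, θ = 66.2: P(X<182) ≈ 0.760.
Too low — raise k to concentrate. Iterating converges to k ≈ 2.87.
Then θ = 66.2/(2.87−1) ≈ 35.4.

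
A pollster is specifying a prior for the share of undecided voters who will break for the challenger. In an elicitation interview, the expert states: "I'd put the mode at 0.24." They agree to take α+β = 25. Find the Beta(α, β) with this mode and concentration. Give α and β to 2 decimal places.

α = 6.52, β = 18.48

For α,β > 1 the Beta mode is (α−1)/(α+β−2). With α+β = 25, the mode is (α−1)/23.
Set (α−1)/23 = 0.24 → α = 1 + 0.24·23 = 6.52.
β = 25 − α = 18.48.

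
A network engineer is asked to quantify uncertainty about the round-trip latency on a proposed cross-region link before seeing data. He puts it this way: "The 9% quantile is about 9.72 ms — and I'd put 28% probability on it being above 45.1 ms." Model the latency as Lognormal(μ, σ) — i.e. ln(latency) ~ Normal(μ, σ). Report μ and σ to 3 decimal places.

μ ≈ 3.344, σ ≈ 0.798

If T ~ Lognormal(μ,σ) then ln T ~ Normal(μ,σ), so the p-quantile of ln T is μ + z_p·σ.
ln(9.72) = 2.274 and ln(45.1) = 3.809; z_{0.09} = -1.341, z_{0.72} = 0.5828.
σ = (3.809 − 2.274)/(0.5828 − (-1.341)) = 0.798.
μ = 2.274 − (-1.341)·0.798 = 3.344.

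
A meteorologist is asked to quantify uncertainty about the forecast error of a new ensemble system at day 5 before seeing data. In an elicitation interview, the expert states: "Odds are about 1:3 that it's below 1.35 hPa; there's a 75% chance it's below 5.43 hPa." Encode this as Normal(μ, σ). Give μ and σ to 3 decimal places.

μ = 3.390, σ = 3.025

The p-quantile of Normal(μ,σ) is μ + z_p·σ, with z_{0.25} = -0.6745 and z_{0.75} = 0.6745.
Eliminate σ: μ = (z₂·x₁ − z₁·x₂)/(z₂ − z₁) = (0.6745·1.35 − (-0.6745)·5.43)/1.349 = 3.390.
Then σ = (x₂ − x₁)/(z₂ − z₁) = (5.43 − 1.35)/1.349 = 3.025.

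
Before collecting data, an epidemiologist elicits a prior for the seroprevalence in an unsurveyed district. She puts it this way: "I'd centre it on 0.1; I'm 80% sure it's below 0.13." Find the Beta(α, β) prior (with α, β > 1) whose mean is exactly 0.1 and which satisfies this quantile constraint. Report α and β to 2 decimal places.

α ≈ 6.31, β ≈ 56.77

With mean 0.1 fixed, write α = 0.1s, β = 0.9s where s = α+β.
Need P(θ < 0.13) = 0.8 under Beta(0.1s, 0.9s). Normal approximation: (q−m)/√(m(1−m)/s) ≈ z_{0.8} = 0.842, so s ≈ 0.1·0.9·(0.842)²/(0.13−0.1)² = 70.8.
At s = 70.8: P(θ<0.13) ≈ 0.810. Adjusting to match 0.8 gives s ≈ 63.08.
So α = 0.1·63.08 ≈ 6.31, β = 0.9·63.08 ≈ 56.77.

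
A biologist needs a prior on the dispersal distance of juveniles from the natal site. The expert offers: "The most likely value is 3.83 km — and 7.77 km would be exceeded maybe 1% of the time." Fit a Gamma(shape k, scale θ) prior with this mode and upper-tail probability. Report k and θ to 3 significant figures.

Gamma(k,θ) with k>1 has mode (k−1)θ, so θ = 3.83/(k−1).
Need P(X < 7.77) = 0.99 with θ tied to k this way. Start at k = 2, θ = 3.83: P(X<7.77) ≈ 0.602.
Too low — raise k to concentrate. Iterating converges to k ≈ 10.8.
Then θ = 3.83/(10.8−1) ≈ 0.391.

k ≈ 10.8, θ ≈ 0.391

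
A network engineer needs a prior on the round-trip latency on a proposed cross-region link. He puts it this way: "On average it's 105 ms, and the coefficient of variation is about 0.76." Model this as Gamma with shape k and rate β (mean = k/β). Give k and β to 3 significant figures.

k ≈ 1.73, β ≈ 0.0165

For Gamma(k, rate β): mean = k/β, variance = k/β², so CV = 1/√k.
CV = 0.76, hence k = 1/CV² = 1.73.
Then β = k/mean = 1.73/105 = 0.0165.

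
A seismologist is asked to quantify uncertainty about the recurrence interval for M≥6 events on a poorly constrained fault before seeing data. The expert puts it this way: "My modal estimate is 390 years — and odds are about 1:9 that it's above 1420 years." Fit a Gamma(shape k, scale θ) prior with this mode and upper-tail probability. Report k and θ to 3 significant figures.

Gamma(k,θ) with k>1 has mode (k−1)θ, so θ = 390/(k−1).
Need P(X < 1420) = 0.9 with θ tied to k this way. Start at k = 2, θ = 390: P(X<1420) ≈ 0.878.
Too low — raise k to concentrate. Iterating converges to k ≈ 2.12.
Then θ = 390/(2.12−1) ≈ 350.

k ≈ 2.12, θ ≈ 350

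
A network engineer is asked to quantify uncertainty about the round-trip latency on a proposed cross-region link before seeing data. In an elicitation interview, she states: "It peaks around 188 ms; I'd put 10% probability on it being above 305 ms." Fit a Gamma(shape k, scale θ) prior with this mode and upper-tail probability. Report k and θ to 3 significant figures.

Gamma(k,θ) with k>1 has mode (k−1)θ, so θ = 188/(k−1).
Need P(X < 305) = 0.9 with θ tied to k this way. Start at k = 2, θ = 188: P(X<305) ≈ 0.482.
Too low — raise k to concentrate. Iterating converges to k ≈ 9.04.
Then θ = 188/(9.04−1) ≈ 23.4.

k ≈ 9.04, θ ≈ 23.4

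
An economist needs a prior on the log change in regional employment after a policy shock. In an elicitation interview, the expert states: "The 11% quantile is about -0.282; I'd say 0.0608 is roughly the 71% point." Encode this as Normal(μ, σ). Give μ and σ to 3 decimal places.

The p-quantile of Normal(μ,σ) is μ + z_p·σ, with z_{0.11} = -1.227 and z_{0.71} = 0.5534.
Eliminate σ: μ = (z₂·x₁ − z₁·x₂)/(z₂ − z₁) = (0.5534·-0.282 − (-1.227)·0.0608)/1.78 = -0.046.
Then σ = (x₂ − x₁)/(z₂ − z₁) = (0.0608 − -0.282)/1.78 = 0.193.

μ = -0.046, σ = 0.193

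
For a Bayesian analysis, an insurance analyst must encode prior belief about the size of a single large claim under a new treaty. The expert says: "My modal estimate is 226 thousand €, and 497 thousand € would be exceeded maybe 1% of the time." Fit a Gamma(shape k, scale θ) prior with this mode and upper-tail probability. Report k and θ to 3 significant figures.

Gamma(k,θ) with k>1 has mode (k−1)θ, so θ = 226/(k−1).
Need P(X < 497) = 0.99 with θ tied to k this way. Start at k = 2, θ = 226: P(X<497) ≈ 0.645.
Too low — raise k to concentrate. Iterating converges to k ≈ 8.76.
Then θ = 226/(8.76−1) ≈ 29.1.

k ≈ 8.76, θ ≈ 29.1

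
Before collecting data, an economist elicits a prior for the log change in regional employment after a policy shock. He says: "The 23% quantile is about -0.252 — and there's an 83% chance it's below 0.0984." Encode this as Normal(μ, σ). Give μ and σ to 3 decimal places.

The p-quantile of Normal(μ,σ) is μ + z_p·σ, with z_{0.23} = -0.7388 and z_{0.83} = 0.9542.
Eliminate σ: μ = (z₂·x₁ − z₁·x₂)/(z₂ − z₁) = (0.9542·-0.252 − (-0.7388)·0.0984)/1.693 = -0.099.
Then σ = (x₂ − x₁)/(z₂ − z₁) = (0.0984 − -0.252)/1.693 = 0.207.

μ = -0.099, σ = 0.207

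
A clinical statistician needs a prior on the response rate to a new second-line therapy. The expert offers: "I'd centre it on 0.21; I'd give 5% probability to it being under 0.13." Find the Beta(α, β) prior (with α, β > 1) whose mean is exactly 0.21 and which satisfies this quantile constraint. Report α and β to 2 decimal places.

α ≈ 12.60, β ≈ 47.40

With mean 0.21 fixed, write α = 0.21s, β = 0.79s where s = α+β.
Need P(θ < 0.13) = 0.05 under Beta(0.21s, 0.79s). Normal approximation: (q−m)/√(m(1−m)/s) ≈ z_{0.05} = -1.64, so s ≈ 0.21·0.79·(-1.64)²/(0.13−0.21)² = 70.1.
At s = 70.1: P(θ<0.13) ≈ 0.037. Adjusting to match 0.05 gives s ≈ 59.99.
So α = 0.21·59.99 ≈ 12.60, β = 0.79·59.99 ≈ 47.40.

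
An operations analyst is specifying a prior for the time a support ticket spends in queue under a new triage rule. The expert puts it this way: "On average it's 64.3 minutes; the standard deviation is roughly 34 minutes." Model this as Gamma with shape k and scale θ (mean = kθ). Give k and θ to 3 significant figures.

k ≈ 3.58, θ ≈ 18

For Gamma(k, scale θ): mean = kθ, variance = kθ², so CV = 1/√k.
CV = SD/mean = 34/64.3 = 0.5288, hence k = 1/CV² = 3.58.
Then θ = mean/k = 64.3/3.58 = 18.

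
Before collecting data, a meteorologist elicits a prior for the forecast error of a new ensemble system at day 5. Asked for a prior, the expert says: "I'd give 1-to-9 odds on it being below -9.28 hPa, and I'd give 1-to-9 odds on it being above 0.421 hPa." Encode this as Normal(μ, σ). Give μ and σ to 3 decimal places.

For Normal(μ,σ), the p-quantile is μ + z_p·σ. Here z_{0.1} = -1.282, z_{0.9} = 1.282.
So -9.28 = μ − 1.282σ and 0.421 = μ + 1.282σ.
Subtracting: σ = (0.421 − -9.28)/(1.282 − (-1.282)) = 3.785.
Then μ = -9.28 − (-1.282)·3.785 = -4.429.

μ = -4.429, σ = 3.785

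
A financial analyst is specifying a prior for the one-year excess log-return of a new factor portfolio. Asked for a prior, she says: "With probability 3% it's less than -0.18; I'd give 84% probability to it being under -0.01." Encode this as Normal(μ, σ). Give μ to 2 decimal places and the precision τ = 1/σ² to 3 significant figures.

For Normal(μ,σ), the p-quantile is μ + z_p·σ. Here z_{0.03} = -1.881, z_{0.84} = 0.9945.
So -0.18 = μ − 1.881σ and -0.01 = μ + 0.9945σ.
Subtracting: σ = (-0.01 − -0.18)/(0.9945 − (-1.881)) = 0.06.
Then μ = -0.18 − (-1.881)·0.06 = -0.07.
Precision τ = 1/σ² = 1/0.05913² = 286.

μ = -0.07, τ = 286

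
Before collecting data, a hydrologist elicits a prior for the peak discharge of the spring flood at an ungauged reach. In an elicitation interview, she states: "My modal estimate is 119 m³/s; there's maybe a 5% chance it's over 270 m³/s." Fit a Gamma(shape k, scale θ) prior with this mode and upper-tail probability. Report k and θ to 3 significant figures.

k ≈ 5.09, θ ≈ 29.1

Gamma(k,θ) with k>1 has mode (k−1)θ, so θ = 119/(k−1).
Need P(X < 270) = 0.95 with θ tied to k this way. Start at k = 2, θ = 119: P(X<270) ≈ 0.662.
Too low — raise k to concentrate. Iterating converges to k ≈ 5.09.
Then θ = 119/(5.09−1) ≈ 29.1.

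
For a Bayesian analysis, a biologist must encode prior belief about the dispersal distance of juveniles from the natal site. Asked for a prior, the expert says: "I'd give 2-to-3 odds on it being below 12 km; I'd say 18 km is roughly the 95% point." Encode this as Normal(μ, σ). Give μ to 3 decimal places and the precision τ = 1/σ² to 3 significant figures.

μ = 12.801, τ = 0.1

For Normal(μ,σ), the p-quantile is μ + z_p·σ. Here z_{0.4} = -0.2533, z_{0.95} = 1.645.
So 12 = μ − 0.2533σ and 18 = μ + 1.645σ.
Subtracting: σ = (18 − 12)/(1.645 − (-0.2533)) = 3.161.
Then μ = 12 − (-0.2533)·3.161 = 12.801.
Precision τ = 1/σ² = 1/3.161² = 0.1.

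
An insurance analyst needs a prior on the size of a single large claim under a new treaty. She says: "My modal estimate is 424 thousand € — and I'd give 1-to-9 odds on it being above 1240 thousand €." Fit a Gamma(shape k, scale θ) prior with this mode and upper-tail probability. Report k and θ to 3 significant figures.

k ≈ 2.65, θ ≈ 256

Gamma(k,θ) with k>1 has mode (k−1)θ, so θ = 424/(k−1).
Need P(X < 1240) = 0.9 with θ tied to k this way. Start at k = 2, θ = 424: P(X<1240) ≈ 0.789.
Too low — raise k to concentrate. Iterating converges to k ≈ 2.65.
Then θ = 424/(2.65−1) ≈ 256.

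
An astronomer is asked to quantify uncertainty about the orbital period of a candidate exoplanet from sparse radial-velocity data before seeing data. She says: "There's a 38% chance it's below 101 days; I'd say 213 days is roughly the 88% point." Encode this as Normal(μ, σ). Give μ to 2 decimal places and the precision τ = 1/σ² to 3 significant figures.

μ = 124.11, τ = 0.000175

For Normal(μ,σ), the p-quantile is μ + z_p·σ. Here z_{0.38} = -0.3055, z_{0.88} = 1.175.
So 101 = μ − 0.3055σ and 213 = μ + 1.175σ.
Subtracting: σ = (213 − 101)/(1.175 − (-0.3055)) = 75.65.
Then μ = 101 − (-0.3055)·75.65 = 124.11.
Precision τ = 1/σ² = 1/75.65² = 0.000175.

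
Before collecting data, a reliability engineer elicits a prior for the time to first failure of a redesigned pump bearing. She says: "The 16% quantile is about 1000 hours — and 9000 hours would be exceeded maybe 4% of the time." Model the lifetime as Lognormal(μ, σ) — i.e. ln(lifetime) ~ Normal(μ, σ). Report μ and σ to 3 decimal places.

If T ~ Lognormal(μ,σ) then ln T ~ Normal(μ,σ), so the p-quantile of ln T is μ + z_p·σ.
ln(1000) = 6.908 and ln(9000) = 9.105; z_{0.16} = -0.9945, z_{0.96} = 1.751.
σ = (9.105 − 6.908)/(1.751 − (-0.9945)) = 0.800.
μ = 6.908 − (-0.9945)·0.800 = 7.704.

μ ≈ 7.704, σ ≈ 0.800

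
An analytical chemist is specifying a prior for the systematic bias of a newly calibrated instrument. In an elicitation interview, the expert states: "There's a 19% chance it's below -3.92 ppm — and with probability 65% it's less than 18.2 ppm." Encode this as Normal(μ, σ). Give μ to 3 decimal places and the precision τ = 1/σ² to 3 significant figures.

μ = 11.453, τ = 0.00326

The p-quantile of Normal(μ,σ) is μ + z_p·σ, with z_{0.19} = -0.8779 and z_{0.65} = 0.3853.
Eliminate σ: μ = (z₂·x₁ − z₁·x₂)/(z₂ − z₁) = (0.3853·-3.92 − (-0.8779)·18.2)/1.263 = 11.453.
Then σ = (x₂ − x₁)/(z₂ − z₁) = (18.2 − -3.92)/1.263 = 17.511.
Precision τ = 1/σ² = 1/17.51² = 0.00326.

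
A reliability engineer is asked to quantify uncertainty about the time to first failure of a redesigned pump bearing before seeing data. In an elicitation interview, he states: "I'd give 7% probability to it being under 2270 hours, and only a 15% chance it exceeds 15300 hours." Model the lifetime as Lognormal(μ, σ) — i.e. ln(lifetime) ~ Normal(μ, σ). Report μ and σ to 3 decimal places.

μ ≈ 8.848, σ ≈ 0.760

If T ~ Lognormal(μ,σ) then ln T ~ Normal(μ,σ), so the p-quantile of ln T is μ + z_p·σ.
ln(2270) = 7.728 and ln(15300) = 9.636; z_{0.07} = -1.476, z_{0.85} = 1.036.
σ = (9.636 − 7.728)/(1.036 − (-1.476)) = 0.760.
μ = 7.728 − (-1.476)·0.760 = 8.848.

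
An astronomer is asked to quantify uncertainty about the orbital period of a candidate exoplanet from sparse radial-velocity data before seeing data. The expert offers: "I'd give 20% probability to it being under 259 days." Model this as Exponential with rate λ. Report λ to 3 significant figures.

λ ≈ 0.000862

P(T < 259.0) = 1 − e^(−λ·259.0) = 0.2, so λ = −ln(1−0.2)/259.0 = −ln(0.8)/259.0 = 0.000862.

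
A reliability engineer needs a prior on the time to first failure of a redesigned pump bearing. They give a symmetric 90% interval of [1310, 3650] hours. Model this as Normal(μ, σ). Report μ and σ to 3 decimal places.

A symmetric 90% interval runs μ ± z·σ with z = 1.645.
Half-width = 1170, so σ = 1170/1.645 = 711.309.
μ is the interval midpoint, 2480.000.

μ = 2480.000, σ = 711.309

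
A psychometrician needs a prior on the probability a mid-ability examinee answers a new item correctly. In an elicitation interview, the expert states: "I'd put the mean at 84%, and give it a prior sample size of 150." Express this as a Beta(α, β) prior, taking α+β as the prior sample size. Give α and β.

Under the effective-sample-size interpretation, Beta(α, β) has prior mean α/(α+β) and prior sample size α+β.
So α+β = 150 and α/(α+β) = 0.84, giving α = 0.84·150 = 126 and β = 150 − 126 = 24.

α = 126, β = 24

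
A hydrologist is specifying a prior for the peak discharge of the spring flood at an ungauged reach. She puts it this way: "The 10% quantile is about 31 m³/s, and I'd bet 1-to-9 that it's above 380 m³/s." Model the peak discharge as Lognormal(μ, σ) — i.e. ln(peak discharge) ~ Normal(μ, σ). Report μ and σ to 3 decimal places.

μ ≈ 4.687, σ ≈ 0.978

If T ~ Lognormal(μ,σ) then ln T ~ Normal(μ,σ), so the p-quantile of ln T is μ + z_p·σ.
ln(31) = 3.434 and ln(380) = 5.94; z_{0.1} = -1.282, z_{0.9} = 1.282.
σ = (5.94 − 3.434)/(1.282 − (-1.282)) = 0.978.
μ = 3.434 − (-1.282)·0.978 = 4.687.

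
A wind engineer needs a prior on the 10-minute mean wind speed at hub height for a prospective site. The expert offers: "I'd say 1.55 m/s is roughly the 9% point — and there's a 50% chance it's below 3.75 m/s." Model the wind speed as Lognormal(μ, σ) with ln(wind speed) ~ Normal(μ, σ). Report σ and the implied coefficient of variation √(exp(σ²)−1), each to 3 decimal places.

If T ~ Lognormal(μ,σ) then ln T ~ Normal(μ,σ), so the p-quantile of ln T is μ + z_p·σ.
ln(1.55) = 0.4383 and ln(3.75) = 1.322; z_{0.09} = -1.341, z_{0.5} = 0.
σ = (1.322 − 0.4383)/(0 − (-1.341)) = 0.659.
μ = 0.4383 − (-1.341)·0.659 = 1.322.
CV = √(exp(σ²)−1) = √(exp(0.4342)−1) = 0.737.

σ ≈ 0.659, CV ≈ 0.737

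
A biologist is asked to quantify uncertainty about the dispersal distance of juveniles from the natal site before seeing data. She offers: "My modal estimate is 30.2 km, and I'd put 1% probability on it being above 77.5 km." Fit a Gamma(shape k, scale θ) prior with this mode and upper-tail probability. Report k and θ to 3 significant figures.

k ≈ 6.25, θ ≈ 5.75

Gamma(k,θ) with k>1 has mode (k−1)θ, so θ = 30.2/(k−1).
Need P(X < 77.5) = 0.99 with θ tied to k this way. Start at k = 2, θ = 30.2: P(X<77.5) ≈ 0.726.
Too low — raise k to concentrate. Iterating converges to k ≈ 6.25.
Then θ = 30.2/(6.25−1) ≈ 5.75.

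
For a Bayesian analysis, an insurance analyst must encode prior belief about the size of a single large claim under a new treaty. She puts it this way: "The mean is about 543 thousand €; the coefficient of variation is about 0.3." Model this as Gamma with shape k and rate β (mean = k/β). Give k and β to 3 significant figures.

k ≈ 11.1, β ≈ 0.0205

For Gamma(k, rate β): mean = k/β, variance = k/β², so CV = 1/√k.
CV = 0.3, hence k = 1/CV² = 11.1.
Then β = k/mean = 11.1/543 = 0.0205.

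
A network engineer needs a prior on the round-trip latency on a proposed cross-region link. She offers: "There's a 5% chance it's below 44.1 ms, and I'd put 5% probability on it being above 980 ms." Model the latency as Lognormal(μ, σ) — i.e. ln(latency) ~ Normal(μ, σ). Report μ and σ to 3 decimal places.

μ ≈ 5.337, σ ≈ 0.943

If T ~ Lognormal(μ,σ) then ln T ~ Normal(μ,σ), so the p-quantile of ln T is μ + z_p·σ.
ln(44.1) = 3.786 and ln(980) = 6.888; z_{0.05} = -1.645, z_{0.95} = 1.645.
σ = (6.888 − 3.786)/(1.645 − (-1.645)) = 0.943.
μ = 3.786 − (-1.645)·0.943 = 5.337.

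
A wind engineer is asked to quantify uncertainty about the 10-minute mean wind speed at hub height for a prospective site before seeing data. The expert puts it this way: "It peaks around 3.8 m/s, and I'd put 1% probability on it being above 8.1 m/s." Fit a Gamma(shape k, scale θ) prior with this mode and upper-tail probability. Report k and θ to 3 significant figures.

k ≈ 9.47, θ ≈ 0.449

Gamma(k,θ) with k>1 has mode (k−1)θ, so θ = 3.8/(k−1).
Need P(X < 8.1) = 0.99 with θ tied to k this way. Start at k = 2, θ = 3.8: P(X<8.1) ≈ 0.628.
Too low — raise k to concentrate. Iterating converges to k ≈ 9.47.
Then θ = 3.8/(9.47−1) ≈ 0.449.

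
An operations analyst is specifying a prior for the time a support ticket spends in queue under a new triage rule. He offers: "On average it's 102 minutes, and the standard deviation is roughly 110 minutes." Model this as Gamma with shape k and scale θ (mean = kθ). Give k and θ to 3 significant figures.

For Gamma(k, scale θ): mean = kθ, variance = kθ², so CV = 1/√k.
CV = SD/mean = 110/102 = 1.078, hence k = 1/CV² = 0.86.
Then θ = mean/k = 102/0.86 = 119.

k ≈ 0.86, θ ≈ 119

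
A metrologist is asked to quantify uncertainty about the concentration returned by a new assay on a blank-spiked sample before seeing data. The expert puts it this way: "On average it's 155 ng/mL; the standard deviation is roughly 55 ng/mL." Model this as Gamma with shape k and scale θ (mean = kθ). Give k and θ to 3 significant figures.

For Gamma(k, scale θ): mean = kθ, variance = kθ², so CV = 1/√k.
CV = SD/mean = 55/155 = 0.3548, hence k = 1/CV² = 7.94.
Then θ = mean/k = 155/7.94 = 19.5.

k ≈ 7.94, θ ≈ 19.5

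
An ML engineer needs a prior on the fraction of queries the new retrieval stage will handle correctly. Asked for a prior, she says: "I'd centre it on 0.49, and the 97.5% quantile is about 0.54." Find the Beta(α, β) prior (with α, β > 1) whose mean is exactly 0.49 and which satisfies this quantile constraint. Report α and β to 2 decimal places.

With mean 0.49 fixed, write α = 0.49s, β = 0.51s where s = α+β.
Need P(θ < 0.54) = 0.975 under Beta(0.49s, 0.51s). Normal approximation: (q−m)/√(m(1−m)/s) ≈ z_{0.975} = 1.96, so s ≈ 0.49·0.51·(1.96)²/(0.54−0.49)² = 384.0.
At s = 384.0: P(θ<0.54) ≈ 0.975. Adjusting to match 0.975 gives s ≈ 383.33.
So α = 0.49·383.33 ≈ 187.83, β = 0.51·383.33 ≈ 195.50.

α ≈ 187.83, β ≈ 195.50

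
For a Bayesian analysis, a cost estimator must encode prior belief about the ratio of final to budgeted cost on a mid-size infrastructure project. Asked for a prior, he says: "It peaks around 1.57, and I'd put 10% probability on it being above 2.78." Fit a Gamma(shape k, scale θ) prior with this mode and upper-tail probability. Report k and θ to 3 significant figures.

Gamma(k,θ) with k>1 has mode (k−1)θ, so θ = 1.57/(k−1).
Need P(X < 2.78) = 0.9 with θ tied to k this way. Start at k = 2, θ = 1.57: P(X<2.78) ≈ 0.528.
Too low — raise k to concentrate. Iterating converges to k ≈ 6.82.
Then θ = 1.57/(6.82−1) ≈ 0.27.

k ≈ 6.82, θ ≈ 0.27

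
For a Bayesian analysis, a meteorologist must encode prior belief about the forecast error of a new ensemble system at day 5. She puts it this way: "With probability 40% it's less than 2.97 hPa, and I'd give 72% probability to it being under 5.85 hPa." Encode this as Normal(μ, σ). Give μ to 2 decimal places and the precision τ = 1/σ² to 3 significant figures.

For Normal(μ,σ), the p-quantile is μ + z_p·σ. Here z_{0.4} = -0.2533, z_{0.72} = 0.5828.
So 2.97 = μ − 0.2533σ and 5.85 = μ + 0.5828σ.
Subtracting: σ = (5.85 − 2.97)/(0.5828 − (-0.2533)) = 3.44.
Then μ = 2.97 − (-0.2533)·3.44 = 3.84.
Precision τ = 1/σ² = 1/3.444² = 0.0843.

μ = 3.84, τ = 0.0843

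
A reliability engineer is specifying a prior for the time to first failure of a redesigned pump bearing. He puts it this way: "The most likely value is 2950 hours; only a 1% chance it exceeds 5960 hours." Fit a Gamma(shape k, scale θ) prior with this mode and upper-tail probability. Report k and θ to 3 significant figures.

k ≈ 10.9, θ ≈ 298

Gamma(k,θ) with k>1 has mode (k−1)θ, so θ = 2950/(k−1).
Need P(X < 5960) = 0.99 with θ tied to k this way. Start at k = 2, θ = 2950: P(X<5960) ≈ 0.599.
Too low — raise k to concentrate. Iterating converges to k ≈ 10.9.
Then θ = 2950/(10.9−1) ≈ 298.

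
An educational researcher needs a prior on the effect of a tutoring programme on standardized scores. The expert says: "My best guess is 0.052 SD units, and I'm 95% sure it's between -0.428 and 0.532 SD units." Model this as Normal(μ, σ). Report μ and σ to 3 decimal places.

A symmetric 95% interval runs μ ± z·σ with z = 1.96.
Half-width = 0.48, so σ = 0.48/1.96 = 0.245.
μ is the stated best guess, 0.052.

μ = 0.052, σ = 0.245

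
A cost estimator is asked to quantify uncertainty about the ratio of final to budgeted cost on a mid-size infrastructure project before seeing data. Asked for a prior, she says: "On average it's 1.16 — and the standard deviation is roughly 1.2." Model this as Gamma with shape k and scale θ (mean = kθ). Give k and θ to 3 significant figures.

k ≈ 0.934, θ ≈ 1.24

For Gamma(k, scale θ): mean = kθ, variance = kθ², so CV = 1/√k.
CV = SD/mean = 1.2/1.16 = 1.034, hence k = 1/CV² = 0.934.
Then θ = mean/k = 1.16/0.934 = 1.24.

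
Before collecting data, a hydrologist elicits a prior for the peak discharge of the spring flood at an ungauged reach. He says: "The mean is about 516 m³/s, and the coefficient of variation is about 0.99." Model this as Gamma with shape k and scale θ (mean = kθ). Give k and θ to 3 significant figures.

k ≈ 1.02, θ ≈ 506

For Gamma(k, scale θ): mean = kθ, variance = kθ², so CV = 1/√k.
CV = 0.99, hence k = 1/CV² = 1.02.
Then θ = mean/k = 516/1.02 = 506.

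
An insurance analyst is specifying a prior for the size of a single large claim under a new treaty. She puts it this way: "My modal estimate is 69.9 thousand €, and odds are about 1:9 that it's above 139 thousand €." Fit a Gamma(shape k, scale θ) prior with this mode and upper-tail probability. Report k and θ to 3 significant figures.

k ≈ 5.06, θ ≈ 17.2

Gamma(k,θ) with k>1 has mode (k−1)θ, so θ = 69.9/(k−1).
Need P(X < 139) = 0.9 with θ tied to k this way. Start at k = 2, θ = 69.9: P(X<139) ≈ 0.591.
Too low — raise k to concentrate. Iterating converges to k ≈ 5.06.
Then θ = 69.9/(5.06−1) ≈ 17.2.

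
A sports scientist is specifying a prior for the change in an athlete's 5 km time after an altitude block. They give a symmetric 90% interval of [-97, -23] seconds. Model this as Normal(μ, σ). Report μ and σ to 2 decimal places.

A symmetric 90% interval runs μ ± z·σ with z = 1.645.
Half-width = 37, so σ = 37/1.645 = 22.49.
μ is the interval midpoint, -60.00.

μ = -60.00, σ = 22.49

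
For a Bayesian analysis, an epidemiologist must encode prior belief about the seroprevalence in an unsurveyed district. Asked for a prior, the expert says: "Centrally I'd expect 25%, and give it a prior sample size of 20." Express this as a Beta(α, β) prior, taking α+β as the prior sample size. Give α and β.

α = 5, β = 15

Under the effective-sample-size interpretation, Beta(α, β) has prior mean α/(α+β) and prior sample size α+β.
So α+β = 20 and α/(α+β) = 0.25, giving α = 0.25·20 = 5 and β = 20 − 5 = 15.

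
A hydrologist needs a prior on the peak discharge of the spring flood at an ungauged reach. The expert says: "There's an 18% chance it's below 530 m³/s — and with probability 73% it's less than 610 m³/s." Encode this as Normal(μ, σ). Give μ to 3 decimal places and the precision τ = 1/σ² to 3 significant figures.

The p-quantile of Normal(μ,σ) is μ + z_p·σ, with z_{0.18} = -0.9154 and z_{0.73} = 0.6128.
Eliminate σ: μ = (z₂·x₁ − z₁·x₂)/(z₂ − z₁) = (0.6128·530 − (-0.9154)·610)/1.528 = 577.919.
Then σ = (x₂ − x₁)/(z₂ − z₁) = (610 − 530)/1.528 = 52.350.
Precision τ = 1/σ² = 1/52.35² = 0.000365.

μ = 577.919, τ = 0.000365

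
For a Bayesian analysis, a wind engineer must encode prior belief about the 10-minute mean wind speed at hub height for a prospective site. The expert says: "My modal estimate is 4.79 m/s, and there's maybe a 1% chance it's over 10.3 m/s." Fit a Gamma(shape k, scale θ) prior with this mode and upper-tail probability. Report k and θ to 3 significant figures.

Gamma(k,θ) with k>1 has mode (k−1)θ, so θ = 4.79/(k−1).
Need P(X < 10.3) = 0.99 with θ tied to k this way. Start at k = 2, θ = 4.79: P(X<10.3) ≈ 0.633.
Too low — raise k to concentrate. Iterating converges to k ≈ 9.26.
Then θ = 4.79/(9.26−1) ≈ 0.58.

k ≈ 9.26, θ ≈ 0.58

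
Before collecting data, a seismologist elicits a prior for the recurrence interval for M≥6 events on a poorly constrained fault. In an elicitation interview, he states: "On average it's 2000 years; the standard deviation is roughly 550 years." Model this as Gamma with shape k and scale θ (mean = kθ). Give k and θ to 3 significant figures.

k ≈ 13.2, θ ≈ 151

For Gamma(k, scale θ): mean = kθ, variance = kθ², so CV = 1/√k.
CV = SD/mean = 550/2000 = 0.275, hence k = 1/CV² = 13.2.
Then θ = mean/k = 2000/13.2 = 151.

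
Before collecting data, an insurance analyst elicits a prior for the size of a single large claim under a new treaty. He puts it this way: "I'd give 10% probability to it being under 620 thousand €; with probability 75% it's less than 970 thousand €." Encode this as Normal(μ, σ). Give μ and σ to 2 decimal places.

μ = 849.31, σ = 178.93

For Normal(μ,σ), the p-quantile is μ + z_p·σ. Here z_{0.1} = -1.282, z_{0.75} = 0.6745.
So 620 = μ − 1.282σ and 970 = μ + 0.6745σ.
Subtracting: σ = (970 − 620)/(0.6745 − (-1.282)) = 178.93.
Then μ = 620 − (-1.282)·178.93 = 849.31.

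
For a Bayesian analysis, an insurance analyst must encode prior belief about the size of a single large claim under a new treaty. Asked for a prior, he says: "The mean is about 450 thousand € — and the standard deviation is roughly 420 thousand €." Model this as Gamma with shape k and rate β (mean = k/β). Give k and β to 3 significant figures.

k ≈ 1.15, β ≈ 0.00255

For Gamma(k, rate β): mean = k/β, variance = k/β², so CV = 1/√k.
CV = SD/mean = 420/450 = 0.9333, hence k = 1/CV² = 1.15.
Then β = k/mean = 1.15/450 = 0.00255.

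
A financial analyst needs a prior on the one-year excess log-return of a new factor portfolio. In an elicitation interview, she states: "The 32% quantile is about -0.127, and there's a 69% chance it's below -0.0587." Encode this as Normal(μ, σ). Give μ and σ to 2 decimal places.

For Normal(μ,σ), the p-quantile is μ + z_p·σ. Here z_{0.32} = -0.4677, z_{0.69} = 0.4959.
So -0.127 = μ − 0.4677σ and -0.0587 = μ + 0.4959σ.
Subtracting: σ = (-0.0587 − -0.127)/(0.4959 − (-0.4677)) = 0.07.
Then μ = -0.127 − (-0.4677)·0.07 = -0.09.

μ = -0.09, σ = 0.07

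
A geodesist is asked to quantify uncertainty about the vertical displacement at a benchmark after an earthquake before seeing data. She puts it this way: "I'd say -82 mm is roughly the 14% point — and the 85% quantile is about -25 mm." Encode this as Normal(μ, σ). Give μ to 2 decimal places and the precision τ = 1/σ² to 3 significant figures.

The p-quantile of Normal(μ,σ) is μ + z_p·σ, with z_{0.14} = -1.08 and z_{0.85} = 1.036.
Eliminate σ: μ = (z₂·x₁ − z₁·x₂)/(z₂ − z₁) = (1.036·-82 − (-1.08)·-25)/2.117 = -52.91.
Then σ = (x₂ − x₁)/(z₂ − z₁) = (-25 − -82)/2.117 = 26.93.
Precision τ = 1/σ² = 1/26.93² = 0.00138.

μ = -52.91, τ = 0.00138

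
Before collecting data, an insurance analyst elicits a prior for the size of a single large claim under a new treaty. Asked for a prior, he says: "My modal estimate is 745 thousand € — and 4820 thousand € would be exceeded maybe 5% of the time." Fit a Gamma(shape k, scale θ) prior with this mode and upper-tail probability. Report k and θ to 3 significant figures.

Gamma(k,θ) with k>1 has mode (k−1)θ, so θ = 745/(k−1).
Need P(X < 4820) = 0.95 with θ tied to k this way. Start at k = 2, θ = 745: P(X<4820) ≈ 0.988.
Too high — lower k to spread out. Iterating converges to k ≈ 1.64.
Then θ = 745/(1.64−1) ≈ 1160.

k ≈ 1.64, θ ≈ 1160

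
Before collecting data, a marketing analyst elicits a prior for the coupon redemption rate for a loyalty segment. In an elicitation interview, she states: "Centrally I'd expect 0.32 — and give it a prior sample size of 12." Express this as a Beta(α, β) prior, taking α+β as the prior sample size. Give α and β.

Under the effective-sample-size interpretation, Beta(α, β) has prior mean α/(α+β) and prior sample size α+β.
So α+β = 12 and α/(α+β) = 0.32, giving α = 0.32·12 = 3.84 and β = 12 − 3.84 = 8.16.

α = 3.84, β = 8.16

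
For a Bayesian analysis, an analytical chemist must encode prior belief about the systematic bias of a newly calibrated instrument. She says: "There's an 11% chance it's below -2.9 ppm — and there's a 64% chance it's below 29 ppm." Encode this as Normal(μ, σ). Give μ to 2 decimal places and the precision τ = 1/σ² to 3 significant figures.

For Normal(μ,σ), the p-quantile is μ + z_p·σ. Here z_{0.11} = -1.227, z_{0.64} = 0.3585.
So -2.9 = μ − 1.227σ and 29 = μ + 0.3585σ.
Subtracting: σ = (29 − -2.9)/(0.3585 − (-1.227)) = 20.13.
Then μ = -2.9 − (-1.227)·20.13 = 21.79.
Precision τ = 1/σ² = 1/20.13² = 0.00247.

μ = 21.79, τ = 0.00247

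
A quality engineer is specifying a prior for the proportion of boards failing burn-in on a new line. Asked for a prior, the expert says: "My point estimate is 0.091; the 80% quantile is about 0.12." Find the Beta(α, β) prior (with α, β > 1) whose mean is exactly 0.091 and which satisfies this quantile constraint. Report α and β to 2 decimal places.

α ≈ 5.57, β ≈ 55.63

With mean 0.091 fixed, write α = 0.091s, β = 0.909s where s = α+β.
Need P(θ < 0.12) = 0.8 under Beta(0.091s, 0.909s). Normal approximation: (q−m)/√(m(1−m)/s) ≈ z_{0.8} = 0.842, so s ≈ 0.091·0.909·(0.842)²/(0.12−0.091)² = 69.7.
At s = 69.7: P(θ<0.12) ≈ 0.811. Adjusting to match 0.8 gives s ≈ 61.20.
So α = 0.091·61.20 ≈ 5.57, β = 0.909·61.20 ≈ 55.63.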